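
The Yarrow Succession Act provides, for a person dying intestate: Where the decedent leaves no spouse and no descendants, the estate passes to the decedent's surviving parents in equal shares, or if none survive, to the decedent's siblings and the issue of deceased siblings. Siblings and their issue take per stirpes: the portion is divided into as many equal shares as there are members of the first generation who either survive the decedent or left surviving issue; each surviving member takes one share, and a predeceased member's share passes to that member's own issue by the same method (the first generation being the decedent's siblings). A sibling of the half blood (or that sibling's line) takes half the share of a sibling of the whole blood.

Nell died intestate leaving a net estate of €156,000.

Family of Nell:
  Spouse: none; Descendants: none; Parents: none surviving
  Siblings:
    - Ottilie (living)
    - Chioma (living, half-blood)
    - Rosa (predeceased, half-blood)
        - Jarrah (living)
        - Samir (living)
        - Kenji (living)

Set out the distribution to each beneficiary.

The entire €156,000 passes to the siblings and their issue.
Counting each half-blood sibling's line as half a unit, there are 2 units in €156,000, so one unit is €78,000. Whole-blood lines (Ottilie) take €78,000 each; half-blood lines (Chioma and Rosa) take €39,000 each.
Rosa's share (€39,000) is divided into 3 shares of €13,000: Jarrah, Samir, and Kenji each take €13,000.

Ottilie: €78,000; Chioma: €39,000; Jarrah: €13,000; Samir: €13,000; Kenji: €13,000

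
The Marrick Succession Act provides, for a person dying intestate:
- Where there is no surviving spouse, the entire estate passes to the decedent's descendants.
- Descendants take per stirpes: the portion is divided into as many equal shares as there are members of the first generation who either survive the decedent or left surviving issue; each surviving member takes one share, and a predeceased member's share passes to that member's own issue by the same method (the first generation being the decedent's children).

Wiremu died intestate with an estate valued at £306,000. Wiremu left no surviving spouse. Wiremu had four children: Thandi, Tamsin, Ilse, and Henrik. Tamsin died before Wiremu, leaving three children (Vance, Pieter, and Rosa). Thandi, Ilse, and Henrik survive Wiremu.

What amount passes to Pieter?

Pieter receives £25,500.

The entire £306,000 passes to the descendants.
That amount (£306,000) is divided into 4 shares of £76,500: Thandi, Ilse, and Henrik each take £76,500; Tamsin's £76,500 share passes to Tamsin's issue.
Tamsin's share (£76,500) is divided into 3 shares of £25,500: Vance, Pieter, and Rosa each take £25,500.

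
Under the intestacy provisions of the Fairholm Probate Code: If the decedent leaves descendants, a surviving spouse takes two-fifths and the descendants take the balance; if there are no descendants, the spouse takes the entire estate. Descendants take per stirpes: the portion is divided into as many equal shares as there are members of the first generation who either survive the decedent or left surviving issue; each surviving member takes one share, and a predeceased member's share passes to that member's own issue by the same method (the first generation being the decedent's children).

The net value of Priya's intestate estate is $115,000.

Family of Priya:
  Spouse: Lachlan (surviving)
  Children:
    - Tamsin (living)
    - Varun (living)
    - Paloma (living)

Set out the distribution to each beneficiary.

Lachlan takes two-fifths of $115,000 = $46,000. The remaining $69,000 passes to the descendants.
The descendants' portion ($69,000) is divided into 3 shares of $23,000: Tamsin, Varun, and Paloma each take $23,000.

Lachlan: $46,000; Tamsin: $23,000; Varun: $23,000; Paloma: $23,000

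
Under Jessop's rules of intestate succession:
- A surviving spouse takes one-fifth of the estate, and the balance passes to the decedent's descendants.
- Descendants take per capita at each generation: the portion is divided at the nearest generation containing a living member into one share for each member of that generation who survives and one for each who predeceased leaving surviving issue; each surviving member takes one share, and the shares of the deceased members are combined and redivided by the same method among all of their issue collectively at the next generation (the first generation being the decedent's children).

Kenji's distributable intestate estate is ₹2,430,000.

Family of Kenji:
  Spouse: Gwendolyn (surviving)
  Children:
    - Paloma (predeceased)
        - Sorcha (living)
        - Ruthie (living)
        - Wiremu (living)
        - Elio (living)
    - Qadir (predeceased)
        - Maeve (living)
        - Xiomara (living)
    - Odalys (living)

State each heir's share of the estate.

Gwendolyn: ₹486,000; Sorcha: ₹216,000; Ruthie: ₹216,000; Wiremu: ₹216,000; Elio: ₹216,000; Maeve: ₹216,000; Xiomara: ₹216,000; Odalys: ₹648,000

Gwendolyn takes one-fifth of ₹2,430,000 = ₹486,000. The remaining ₹1,944,000 passes to the descendants.
The descendants' portion (₹1,944,000) is divided at the children's generation into 3 shares of ₹648,000. Odalys takes ₹648,000. The 2 shares of the deceased (Paloma and Qadir) are combined into a pool of ₹1,296,000.
That pool (₹1,296,000) is divided at the grandchildren's generation equally among Sorcha, Ruthie, Wiremu, Elio, Maeve, and Xiomara: ₹216,000 each.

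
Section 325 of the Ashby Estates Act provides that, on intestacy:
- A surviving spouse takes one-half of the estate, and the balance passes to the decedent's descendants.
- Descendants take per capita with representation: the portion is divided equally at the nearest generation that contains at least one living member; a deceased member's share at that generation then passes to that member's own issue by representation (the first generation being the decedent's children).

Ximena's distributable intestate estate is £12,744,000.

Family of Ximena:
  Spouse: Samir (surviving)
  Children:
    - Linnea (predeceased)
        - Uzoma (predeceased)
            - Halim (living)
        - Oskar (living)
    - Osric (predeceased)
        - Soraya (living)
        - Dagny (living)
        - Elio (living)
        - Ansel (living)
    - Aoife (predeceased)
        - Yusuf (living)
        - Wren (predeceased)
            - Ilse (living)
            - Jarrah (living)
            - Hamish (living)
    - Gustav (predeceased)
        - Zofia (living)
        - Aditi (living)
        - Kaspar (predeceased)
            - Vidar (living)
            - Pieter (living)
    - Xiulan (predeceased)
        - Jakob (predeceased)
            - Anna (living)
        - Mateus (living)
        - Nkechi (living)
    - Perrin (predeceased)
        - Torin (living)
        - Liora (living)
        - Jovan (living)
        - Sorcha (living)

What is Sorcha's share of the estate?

Sorcha receives £354,000.

Samir takes one-half of £12,744,000 = £6,372,000. The remaining £6,372,000 passes to the descendants.
No child survives, so the initial division is made at the grandchildren's generation.
The descendants' portion (£6,372,000) is divided into 18 shares of £354,000: Oskar, Soraya, Dagny, Elio, Ansel, Yusuf, Zofia, Aditi, Mateus, Nkechi, Torin, Liora, Jovan, and Sorcha each take £354,000; Uzoma's £354,000 share passes to Uzoma's issue; Wren's £354,000 share passes to Wren's issue; Kaspar's £354,000 share passes to Kaspar's issue; Jakob's £354,000 share passes to Jakob's issue.
Uzoma's share (£354,000) passes entirely to Halim.
Wren's share (£354,000) is divided into 3 shares of £118,000: Ilse, Jarrah, and Hamish each take £118,000.
Kaspar's share (£354,000) is divided into 2 shares of £177,000: Vidar and Pieter each take £177,000.
Jakob's share (£354,000) passes entirely to Anna.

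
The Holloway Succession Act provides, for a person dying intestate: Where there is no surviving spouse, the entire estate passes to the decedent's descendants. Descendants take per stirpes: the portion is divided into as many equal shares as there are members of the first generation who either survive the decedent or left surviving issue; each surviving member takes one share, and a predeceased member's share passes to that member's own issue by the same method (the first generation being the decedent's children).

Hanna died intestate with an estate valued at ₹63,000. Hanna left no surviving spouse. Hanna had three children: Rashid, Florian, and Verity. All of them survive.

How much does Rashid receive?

The entire ₹63,000 passes to the descendants.
That amount (₹63,000) is divided into 3 shares of ₹21,000: Rashid, Florian, and Verity each take ₹21,000.

Rashid receives ₹21,000.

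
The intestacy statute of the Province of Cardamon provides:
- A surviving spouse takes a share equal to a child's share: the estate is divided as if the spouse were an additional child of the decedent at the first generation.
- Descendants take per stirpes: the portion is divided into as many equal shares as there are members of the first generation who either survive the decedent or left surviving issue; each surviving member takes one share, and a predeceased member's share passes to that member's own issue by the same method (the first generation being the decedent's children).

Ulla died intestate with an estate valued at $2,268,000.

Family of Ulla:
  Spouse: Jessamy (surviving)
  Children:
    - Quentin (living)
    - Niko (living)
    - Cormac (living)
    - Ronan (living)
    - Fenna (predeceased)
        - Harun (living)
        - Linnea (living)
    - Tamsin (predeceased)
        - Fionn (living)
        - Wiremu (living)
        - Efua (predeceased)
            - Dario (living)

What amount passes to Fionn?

Fionn receives $108,000.

The spouse counts as an additional share at the children's level, so there are 7 primary shares of $324,000. Jessamy takes one such share ($324,000).
The children's combined portion ($1,944,000) is divided into 6 shares of $324,000: Quentin, Niko, Cormac, and Ronan each take $324,000; Fenna's $324,000 share passes to Fenna's issue; Tamsin's $324,000 share passes to Tamsin's issue.
Fenna's share ($324,000) is divided into 2 shares of $162,000: Harun and Linnea each take $162,000.
Tamsin's share ($324,000) is divided into 3 shares of $108,000: Fionn and Wiremu each take $108,000; Efua's $108,000 share passes to Efua's issue.
Efua's share ($108,000) passes entirely to Dario.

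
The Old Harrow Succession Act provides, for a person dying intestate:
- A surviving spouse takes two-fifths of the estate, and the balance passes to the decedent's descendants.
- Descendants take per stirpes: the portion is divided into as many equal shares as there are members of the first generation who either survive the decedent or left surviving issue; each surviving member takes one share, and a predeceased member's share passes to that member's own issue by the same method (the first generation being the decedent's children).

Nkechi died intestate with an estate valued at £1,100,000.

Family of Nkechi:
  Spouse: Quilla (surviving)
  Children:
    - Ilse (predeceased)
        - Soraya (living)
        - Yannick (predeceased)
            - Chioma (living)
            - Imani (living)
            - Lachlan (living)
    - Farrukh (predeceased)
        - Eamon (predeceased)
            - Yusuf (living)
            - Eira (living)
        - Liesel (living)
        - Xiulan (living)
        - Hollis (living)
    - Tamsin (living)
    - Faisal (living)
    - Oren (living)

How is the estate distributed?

Quilla takes two-fifths of £1,100,000 = £440,000. The remaining £660,000 passes to the descendants.
The descendants' portion (£660,000) is divided into 5 shares of £132,000: Tamsin, Faisal, and Oren each take £132,000; Ilse's £132,000 share passes to Ilse's issue; Farrukh's £132,000 share passes to Farrukh's issue.
Ilse's share (£132,000) is divided into 2 shares of £66,000: Soraya takes £66,000; Yannick's £66,000 share passes to Yannick's issue.
Yannick's share (£66,000) is divided into 3 shares of £22,000: Chioma, Imani, and Lachlan each take £22,000.
Farrukh's share (£132,000) is divided into 4 shares of £33,000: Liesel, Xiulan, and Hollis each take £33,000; Eamon's £33,000 share passes to Eamon's issue.
Eamon's share (£33,000) is divided into 2 shares of £16,500: Yusuf and Eira each take £16,500.

Quilla: £440,000; Soraya: £66,000; Chioma: £22,000; Imani: £22,000; Lachlan: £22,000; Yusuf: £16,500; Eira: £16,500; Liesel: £33,000; Xiulan: £33,000; Hollis: £33,000; Tamsin: £132,000; Faisal: £132,000; Oren: £132,000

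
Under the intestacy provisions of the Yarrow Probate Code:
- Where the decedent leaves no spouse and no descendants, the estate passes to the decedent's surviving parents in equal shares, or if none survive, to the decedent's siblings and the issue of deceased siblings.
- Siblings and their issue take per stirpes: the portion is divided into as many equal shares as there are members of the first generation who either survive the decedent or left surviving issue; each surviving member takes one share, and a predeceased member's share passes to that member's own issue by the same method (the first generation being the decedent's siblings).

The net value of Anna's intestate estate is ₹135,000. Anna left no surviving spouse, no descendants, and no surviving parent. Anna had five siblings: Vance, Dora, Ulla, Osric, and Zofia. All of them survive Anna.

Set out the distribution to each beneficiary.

The entire ₹135,000 passes to the siblings and their issue.
That amount (₹135,000) is divided into 5 shares of ₹27,000: Vance, Dora, Ulla, Osric, and Zofia each take ₹27,000.

Vance: ₹27,000; Dora: ₹27,000; Ulla: ₹27,000; Osric: ₹27,000; Zofia: ₹27,000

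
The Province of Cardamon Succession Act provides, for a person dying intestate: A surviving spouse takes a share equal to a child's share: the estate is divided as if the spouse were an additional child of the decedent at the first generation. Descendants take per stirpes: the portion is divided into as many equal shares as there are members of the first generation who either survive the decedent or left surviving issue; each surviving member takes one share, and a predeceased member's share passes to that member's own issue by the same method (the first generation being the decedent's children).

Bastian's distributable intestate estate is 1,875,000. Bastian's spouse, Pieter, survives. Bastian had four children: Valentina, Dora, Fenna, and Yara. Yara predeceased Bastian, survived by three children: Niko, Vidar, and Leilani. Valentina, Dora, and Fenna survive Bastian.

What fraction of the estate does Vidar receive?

The spouse counts as an additional share at the children's level, so there are 5 primary shares of 375,000. Pieter takes one such share (375,000).
The children's combined portion (1,500,000) is divided into 4 shares of 375,000: Valentina, Dora, and Fenna each take 375,000; Yara's 375,000 share passes to Yara's issue.
Yara's share (375,000) is divided into 3 shares of 125,000: Niko, Vidar, and Leilani each take 125,000.

Vidar receives 1/15 of the estate.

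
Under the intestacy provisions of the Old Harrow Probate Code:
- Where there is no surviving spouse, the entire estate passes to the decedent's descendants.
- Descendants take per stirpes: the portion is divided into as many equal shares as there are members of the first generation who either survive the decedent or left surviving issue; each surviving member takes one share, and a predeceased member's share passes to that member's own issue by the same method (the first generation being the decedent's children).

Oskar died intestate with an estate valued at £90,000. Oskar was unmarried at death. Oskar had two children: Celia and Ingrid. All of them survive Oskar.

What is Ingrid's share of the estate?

Ingrid receives £45,000.

The entire £90,000 passes to the descendants.
That amount (£90,000) is divided into 2 shares of £45,000: Celia and Ingrid each take £45,000.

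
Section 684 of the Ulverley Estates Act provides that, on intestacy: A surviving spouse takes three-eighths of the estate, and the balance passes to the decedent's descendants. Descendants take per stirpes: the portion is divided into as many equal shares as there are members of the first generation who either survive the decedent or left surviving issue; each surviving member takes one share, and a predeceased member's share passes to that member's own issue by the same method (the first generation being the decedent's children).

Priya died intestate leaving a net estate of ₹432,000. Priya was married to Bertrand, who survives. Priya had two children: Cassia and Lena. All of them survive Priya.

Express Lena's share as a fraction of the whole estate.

Lena receives 5/16 of the estate.

Bertrand takes three-eighths of ₹432,000 = ₹162,000. The remaining ₹270,000 passes to the descendants.
The descendants' portion (₹270,000) is divided into 2 shares of ₹135,000: Cassia and Lena each take ₹135,000.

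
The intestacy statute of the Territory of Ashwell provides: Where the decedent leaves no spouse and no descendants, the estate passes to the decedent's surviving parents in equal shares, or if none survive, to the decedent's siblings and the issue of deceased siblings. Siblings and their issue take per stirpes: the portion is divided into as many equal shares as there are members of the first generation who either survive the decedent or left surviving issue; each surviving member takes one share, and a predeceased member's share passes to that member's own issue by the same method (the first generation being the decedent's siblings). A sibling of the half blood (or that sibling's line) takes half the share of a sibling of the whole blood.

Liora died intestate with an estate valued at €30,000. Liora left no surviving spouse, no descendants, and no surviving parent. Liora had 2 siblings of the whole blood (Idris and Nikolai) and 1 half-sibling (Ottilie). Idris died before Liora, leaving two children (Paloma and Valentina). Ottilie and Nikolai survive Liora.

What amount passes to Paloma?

The entire €30,000 passes to the siblings and their issue.
Counting each half-blood sibling's line as half a unit, there are 5/2 units in €30,000, so one unit is €12,000. Whole-blood lines (Idris and Nikolai) take €12,000 each; half-blood lines (Ottilie) take €6,000 each.
Idris's share (€12,000) is divided into 2 shares of €6,000: Paloma and Valentina each take €6,000.

Paloma receives €6,000.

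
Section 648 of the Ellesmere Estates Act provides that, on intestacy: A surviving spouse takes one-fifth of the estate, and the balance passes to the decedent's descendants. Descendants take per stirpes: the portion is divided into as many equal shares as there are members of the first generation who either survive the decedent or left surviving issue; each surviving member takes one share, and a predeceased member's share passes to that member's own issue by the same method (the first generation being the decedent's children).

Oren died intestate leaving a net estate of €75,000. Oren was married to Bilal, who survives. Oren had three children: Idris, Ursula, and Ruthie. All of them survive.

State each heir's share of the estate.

Bilal takes one-fifth of €75,000 = €15,000. The remaining €60,000 passes to the descendants.
The descendants' portion (€60,000) is divided into 3 shares of €20,000: Idris, Ursula, and Ruthie each take €20,000.

Bilal: €15,000; Idris: €20,000; Ursula: €20,000; Ruthie: €20,000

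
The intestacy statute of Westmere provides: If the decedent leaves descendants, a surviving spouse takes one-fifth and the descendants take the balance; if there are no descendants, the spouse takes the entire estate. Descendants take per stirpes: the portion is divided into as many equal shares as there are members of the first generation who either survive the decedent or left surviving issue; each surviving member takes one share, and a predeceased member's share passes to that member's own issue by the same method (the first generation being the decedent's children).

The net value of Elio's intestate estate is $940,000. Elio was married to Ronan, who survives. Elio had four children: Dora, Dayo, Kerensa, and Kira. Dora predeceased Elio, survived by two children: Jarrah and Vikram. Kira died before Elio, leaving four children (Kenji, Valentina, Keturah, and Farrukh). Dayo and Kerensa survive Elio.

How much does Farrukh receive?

Ronan takes one-fifth of $940,000 = $188,000. The remaining $752,000 passes to the descendants.
The descendants' portion ($752,000) is divided into 4 shares of $188,000: Dayo and Kerensa each take $188,000; Dora's $188,000 share passes to Dora's issue; Kira's $188,000 share passes to Kira's issue.
Dora's share ($188,000) is divided into 2 shares of $94,000: Jarrah and Vikram each take $94,000.
Kira's share ($188,000) is divided into 4 shares of $47,000: Kenji, Valentina, Keturah, and Farrukh each take $47,000.

Farrukh receives $47,000.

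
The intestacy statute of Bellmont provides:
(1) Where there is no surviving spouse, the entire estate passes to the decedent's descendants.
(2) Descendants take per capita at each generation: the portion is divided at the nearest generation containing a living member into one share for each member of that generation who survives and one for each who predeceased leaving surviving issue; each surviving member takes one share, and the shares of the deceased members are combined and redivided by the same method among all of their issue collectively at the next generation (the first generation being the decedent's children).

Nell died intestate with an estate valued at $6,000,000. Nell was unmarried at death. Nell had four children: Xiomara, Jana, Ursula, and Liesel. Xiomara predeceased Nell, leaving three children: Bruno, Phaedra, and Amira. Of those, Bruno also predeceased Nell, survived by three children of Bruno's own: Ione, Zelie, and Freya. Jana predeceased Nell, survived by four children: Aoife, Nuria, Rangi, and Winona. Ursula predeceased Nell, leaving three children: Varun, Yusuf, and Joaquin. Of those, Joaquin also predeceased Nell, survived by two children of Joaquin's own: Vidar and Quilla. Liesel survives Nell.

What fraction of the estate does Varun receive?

The entire $6,000,000 passes to the descendants.
That amount ($6,000,000) is divided at the children's generation into 4 shares of $1,500,000. Liesel takes $1,500,000. The 3 shares of the deceased (Xiomara, Jana, and Ursula) are combined into a pool of $4,500,000.
That pool ($4,500,000) is divided at the grandchildren's generation into 10 shares of $450,000. Phaedra, Amira, Aoife, Nuria, Rangi, Winona, Varun, and Yusuf each take $450,000. The 2 shares of the deceased (Bruno and Joaquin) are combined into a pool of $900,000.
That pool ($900,000) is divided at the great-grandchildren's generation equally among Ione, Zelie, Freya, Vidar, and Quilla: $180,000 each.

Varun receives 3/40 of the estate.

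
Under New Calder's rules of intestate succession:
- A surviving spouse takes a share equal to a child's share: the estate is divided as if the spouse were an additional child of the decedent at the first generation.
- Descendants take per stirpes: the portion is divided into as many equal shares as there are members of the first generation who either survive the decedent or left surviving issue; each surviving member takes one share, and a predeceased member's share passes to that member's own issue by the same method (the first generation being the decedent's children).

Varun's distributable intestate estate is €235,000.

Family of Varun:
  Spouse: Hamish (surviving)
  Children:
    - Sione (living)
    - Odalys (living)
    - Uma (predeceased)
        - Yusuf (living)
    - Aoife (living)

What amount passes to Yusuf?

The spouse counts as an additional share at the children's level, so there are 5 primary shares of €47,000. Hamish takes one such share (€47,000).
The children's combined portion (€188,000) is divided into 4 shares of €47,000: Sione, Odalys, and Aoife each take €47,000; Uma's €47,000 share passes to Uma's issue.
Uma's share (€47,000) passes entirely to Yusuf.

Yusuf receives €47,000.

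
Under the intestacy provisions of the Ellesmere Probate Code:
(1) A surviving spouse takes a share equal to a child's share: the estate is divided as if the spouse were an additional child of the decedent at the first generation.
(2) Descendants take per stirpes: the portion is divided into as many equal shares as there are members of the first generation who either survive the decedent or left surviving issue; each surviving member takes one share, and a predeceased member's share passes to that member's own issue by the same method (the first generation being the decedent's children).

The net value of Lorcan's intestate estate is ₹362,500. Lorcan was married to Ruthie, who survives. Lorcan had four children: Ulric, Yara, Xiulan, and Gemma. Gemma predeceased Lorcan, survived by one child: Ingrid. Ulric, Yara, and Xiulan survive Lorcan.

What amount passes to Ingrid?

Ingrid receives ₹72,500.

The spouse counts as an additional share at the children's level, so there are 5 primary shares of ₹72,500. Ruthie takes one such share (₹72,500).
The children's combined portion (₹290,000) is divided into 4 shares of ₹72,500: Ulric, Yara, and Xiulan each take ₹72,500; Gemma's ₹72,500 share passes to Gemma's issue.
Gemma's share (₹72,500) passes entirely to Ingrid.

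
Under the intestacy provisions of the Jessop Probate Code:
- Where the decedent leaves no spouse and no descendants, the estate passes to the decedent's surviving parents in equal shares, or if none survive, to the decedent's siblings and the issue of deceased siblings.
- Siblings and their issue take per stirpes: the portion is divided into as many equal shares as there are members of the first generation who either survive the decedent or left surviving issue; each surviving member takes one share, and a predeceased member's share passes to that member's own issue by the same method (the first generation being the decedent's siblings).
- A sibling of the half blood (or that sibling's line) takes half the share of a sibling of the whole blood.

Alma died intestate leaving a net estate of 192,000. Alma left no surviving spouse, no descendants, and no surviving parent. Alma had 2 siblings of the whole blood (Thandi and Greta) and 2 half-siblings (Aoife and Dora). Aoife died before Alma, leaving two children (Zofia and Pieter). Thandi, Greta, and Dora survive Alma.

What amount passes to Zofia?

The entire 192,000 passes to the siblings and their issue.
Counting each half-blood sibling's line as half a unit, there are 3 units in 192,000, so one unit is 64,000. Whole-blood lines (Thandi and Greta) take 64,000 each; half-blood lines (Aoife and Dora) take 32,000 each.
Aoife's share (32,000) is divided into 2 shares of 16,000: Zofia and Pieter each take 16,000.

Zofia receives 16,000.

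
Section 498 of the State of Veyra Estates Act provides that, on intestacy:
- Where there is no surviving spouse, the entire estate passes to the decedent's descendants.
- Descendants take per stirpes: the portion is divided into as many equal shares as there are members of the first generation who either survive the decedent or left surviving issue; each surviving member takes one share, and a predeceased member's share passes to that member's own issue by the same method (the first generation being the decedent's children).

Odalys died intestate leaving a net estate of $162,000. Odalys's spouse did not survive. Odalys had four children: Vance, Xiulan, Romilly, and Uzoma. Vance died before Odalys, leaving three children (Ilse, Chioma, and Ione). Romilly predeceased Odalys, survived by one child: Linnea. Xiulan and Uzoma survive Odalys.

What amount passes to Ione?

Ione receives $13,500.

The entire $162,000 passes to the descendants.
That amount ($162,000) is divided into 4 shares of $40,500: Xiulan and Uzoma each take $40,500; Vance's $40,500 share passes to Vance's issue; Romilly's $40,500 share passes to Romilly's issue.
Vance's share ($40,500) is divided into 3 shares of $13,500: Ilse, Chioma, and Ione each take $13,500.
Romilly's share ($40,500) passes entirely to Linnea.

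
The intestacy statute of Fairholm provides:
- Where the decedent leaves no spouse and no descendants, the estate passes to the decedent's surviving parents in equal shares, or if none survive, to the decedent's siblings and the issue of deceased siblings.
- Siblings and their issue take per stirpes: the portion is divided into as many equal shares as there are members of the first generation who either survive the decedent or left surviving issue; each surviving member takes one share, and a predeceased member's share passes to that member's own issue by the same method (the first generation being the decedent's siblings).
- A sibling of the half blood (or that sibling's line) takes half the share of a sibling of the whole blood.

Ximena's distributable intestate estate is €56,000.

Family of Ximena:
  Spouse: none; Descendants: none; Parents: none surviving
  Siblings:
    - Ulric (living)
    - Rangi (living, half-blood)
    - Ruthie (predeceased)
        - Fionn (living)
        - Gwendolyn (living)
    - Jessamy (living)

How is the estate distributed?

Ulric: €16,000; Rangi: €8,000; Fionn: €8,000; Gwendolyn: €8,000; Jessamy: €16,000

The entire €56,000 passes to the siblings and their issue.
Counting each half-blood sibling's line as half a unit, there are 7/2 units in €56,000, so one unit is €16,000. Whole-blood lines (Ulric, Ruthie, and Jessamy) take €16,000 each; half-blood lines (Rangi) take €8,000 each.
Ruthie's share (€16,000) is divided into 2 shares of €8,000: Fionn and Gwendolyn each take €8,000.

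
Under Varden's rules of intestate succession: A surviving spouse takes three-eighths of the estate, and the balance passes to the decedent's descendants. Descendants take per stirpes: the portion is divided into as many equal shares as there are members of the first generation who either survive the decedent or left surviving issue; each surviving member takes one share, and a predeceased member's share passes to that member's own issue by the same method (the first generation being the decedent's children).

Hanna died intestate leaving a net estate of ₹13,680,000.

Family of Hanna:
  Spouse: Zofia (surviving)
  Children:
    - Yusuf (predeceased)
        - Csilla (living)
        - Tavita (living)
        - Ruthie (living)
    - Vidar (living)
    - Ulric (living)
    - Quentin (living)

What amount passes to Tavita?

Zofia takes three-eighths of ₹13,680,000 = ₹5,130,000. The remaining ₹8,550,000 passes to the descendants.
The descendants' portion (₹8,550,000) is divided into 4 shares of ₹2,137,500: Vidar, Ulric, and Quentin each take ₹2,137,500; Yusuf's ₹2,137,500 share passes to Yusuf's issue.
Yusuf's share (₹2,137,500) is divided into 3 shares of ₹712,500: Csilla, Tavita, and Ruthie each take ₹712,500.

Tavita receives ₹712,500.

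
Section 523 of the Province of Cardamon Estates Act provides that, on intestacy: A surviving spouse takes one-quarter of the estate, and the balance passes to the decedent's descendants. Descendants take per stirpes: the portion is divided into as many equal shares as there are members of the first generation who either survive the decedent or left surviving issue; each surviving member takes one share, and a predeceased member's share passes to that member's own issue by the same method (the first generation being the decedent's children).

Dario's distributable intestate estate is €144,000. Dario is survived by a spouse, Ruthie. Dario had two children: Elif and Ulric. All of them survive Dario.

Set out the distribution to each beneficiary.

Ruthie: €36,000; Elif: €54,000; Ulric: €54,000

Ruthie takes one-quarter of €144,000 = €36,000. The remaining €108,000 passes to the descendants.
The descendants' portion (€108,000) is divided into 2 shares of €54,000: Elif and Ulric each take €54,000.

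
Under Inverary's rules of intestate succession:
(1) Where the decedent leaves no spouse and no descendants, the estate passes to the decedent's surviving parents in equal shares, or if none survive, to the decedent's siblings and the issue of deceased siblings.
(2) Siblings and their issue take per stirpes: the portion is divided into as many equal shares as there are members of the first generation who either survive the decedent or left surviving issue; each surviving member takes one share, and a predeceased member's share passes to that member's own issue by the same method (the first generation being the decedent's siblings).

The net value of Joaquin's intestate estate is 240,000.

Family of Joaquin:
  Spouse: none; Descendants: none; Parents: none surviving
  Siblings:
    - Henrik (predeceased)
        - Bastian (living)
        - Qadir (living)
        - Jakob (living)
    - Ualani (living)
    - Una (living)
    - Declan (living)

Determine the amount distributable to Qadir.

The entire 240,000 passes to the siblings and their issue.
That amount (240,000) is divided into 4 shares of 60,000: Ualani, Una, and Declan each take 60,000; Henrik's 60,000 share passes to Henrik's issue.
Henrik's share (60,000) is divided into 3 shares of 20,000: Bastian, Qadir, and Jakob each take 20,000.

Qadir receives 20,000.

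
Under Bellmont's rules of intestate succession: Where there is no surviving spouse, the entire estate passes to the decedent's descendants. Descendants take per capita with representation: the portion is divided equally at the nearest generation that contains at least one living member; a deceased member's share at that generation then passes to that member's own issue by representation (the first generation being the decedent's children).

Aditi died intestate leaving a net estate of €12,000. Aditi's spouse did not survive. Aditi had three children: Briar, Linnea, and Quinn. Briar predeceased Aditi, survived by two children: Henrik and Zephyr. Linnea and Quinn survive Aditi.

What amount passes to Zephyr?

The entire €12,000 passes to the descendants.
That amount (€12,000) is divided into 3 shares of €4,000: Linnea and Quinn each take €4,000; Briar's €4,000 share passes to Briar's issue.
Briar's share (€4,000) is divided into 2 shares of €2,000: Henrik and Zephyr each take €2,000.

Zephyr receives €2,000.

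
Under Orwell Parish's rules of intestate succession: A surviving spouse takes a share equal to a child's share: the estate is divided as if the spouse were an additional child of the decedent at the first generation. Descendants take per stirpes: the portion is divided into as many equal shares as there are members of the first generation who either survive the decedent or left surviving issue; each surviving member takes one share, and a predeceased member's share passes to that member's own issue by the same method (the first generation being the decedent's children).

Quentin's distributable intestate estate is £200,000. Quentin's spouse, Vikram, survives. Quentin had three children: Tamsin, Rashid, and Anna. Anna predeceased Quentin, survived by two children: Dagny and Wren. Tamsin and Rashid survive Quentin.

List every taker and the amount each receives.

Vikram: £50,000; Tamsin: £50,000; Rashid: £50,000; Dagny: £25,000; Wren: £25,000

The spouse counts as an additional share at the children's level, so there are 4 primary shares of £50,000. Vikram takes one such share (£50,000).
The children's combined portion (£150,000) is divided into 3 shares of £50,000: Tamsin and Rashid each take £50,000; Anna's £50,000 share passes to Anna's issue.
Anna's share (£50,000) is divided into 2 shares of £25,000: Dagny and Wren each take £25,000.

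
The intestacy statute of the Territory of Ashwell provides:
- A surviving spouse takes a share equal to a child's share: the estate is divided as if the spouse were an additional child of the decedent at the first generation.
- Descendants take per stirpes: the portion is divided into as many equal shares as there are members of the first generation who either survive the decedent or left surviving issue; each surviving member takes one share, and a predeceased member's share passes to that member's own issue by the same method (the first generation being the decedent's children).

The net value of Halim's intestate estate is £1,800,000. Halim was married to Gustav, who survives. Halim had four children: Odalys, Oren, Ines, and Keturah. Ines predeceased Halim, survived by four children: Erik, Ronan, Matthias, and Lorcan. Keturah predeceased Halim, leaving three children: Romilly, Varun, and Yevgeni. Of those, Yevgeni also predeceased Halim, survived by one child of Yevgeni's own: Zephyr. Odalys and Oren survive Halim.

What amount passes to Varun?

The spouse counts as an additional share at the children's level, so there are 5 primary shares of £360,000. Gustav takes one such share (£360,000).
The children's combined portion (£1,440,000) is divided into 4 shares of £360,000: Odalys and Oren each take £360,000; Ines's £360,000 share passes to Ines's issue; Keturah's £360,000 share passes to Keturah's issue.
Ines's share (£360,000) is divided into 4 shares of £90,000: Erik, Ronan, Matthias, and Lorcan each take £90,000.
Keturah's share (£360,000) is divided into 3 shares of £120,000: Romilly and Varun each take £120,000; Yevgeni's £120,000 share passes to Yevgeni's issue.
Yevgeni's share (£120,000) passes entirely to Zephyr.

Varun receives £120,000.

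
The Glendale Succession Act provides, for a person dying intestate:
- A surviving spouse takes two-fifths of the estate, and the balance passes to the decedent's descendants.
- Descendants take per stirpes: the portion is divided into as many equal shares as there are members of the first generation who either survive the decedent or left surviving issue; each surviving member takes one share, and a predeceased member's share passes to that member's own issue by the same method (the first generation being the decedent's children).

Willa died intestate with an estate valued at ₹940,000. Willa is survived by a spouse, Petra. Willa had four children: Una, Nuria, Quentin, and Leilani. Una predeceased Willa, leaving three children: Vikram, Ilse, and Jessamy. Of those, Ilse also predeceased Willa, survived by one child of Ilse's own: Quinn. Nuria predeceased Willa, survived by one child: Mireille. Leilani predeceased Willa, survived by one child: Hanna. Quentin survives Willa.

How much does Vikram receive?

Petra takes two-fifths of ₹940,000 = ₹376,000. The remaining ₹564,000 passes to the descendants.
The descendants' portion (₹564,000) is divided into 4 shares of ₹141,000: Quentin takes ₹141,000; Una's ₹141,000 share passes to Una's issue; Nuria's ₹141,000 share passes to Nuria's issue; Leilani's ₹141,000 share passes to Leilani's issue.
Una's share (₹141,000) is divided into 3 shares of ₹47,000: Vikram and Jessamy each take ₹47,000; Ilse's ₹47,000 share passes to Ilse's issue.
Ilse's share (₹47,000) passes entirely to Quinn.
Nuria's share (₹141,000) passes entirely to Mireille.
Leilani's share (₹141,000) passes entirely to Hanna.

Vikram receives ₹47,000.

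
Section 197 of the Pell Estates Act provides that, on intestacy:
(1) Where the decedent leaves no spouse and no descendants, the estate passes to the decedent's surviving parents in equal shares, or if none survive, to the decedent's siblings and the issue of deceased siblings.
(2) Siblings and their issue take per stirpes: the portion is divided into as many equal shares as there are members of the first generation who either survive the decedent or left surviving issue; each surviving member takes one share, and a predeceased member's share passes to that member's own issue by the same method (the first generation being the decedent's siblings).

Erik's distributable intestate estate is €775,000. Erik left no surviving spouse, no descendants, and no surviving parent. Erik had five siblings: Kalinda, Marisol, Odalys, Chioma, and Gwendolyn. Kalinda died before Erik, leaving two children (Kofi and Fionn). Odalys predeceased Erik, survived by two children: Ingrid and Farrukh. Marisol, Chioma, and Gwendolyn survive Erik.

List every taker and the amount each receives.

Kofi: €77,500; Fionn: €77,500; Marisol: €155,000; Ingrid: €77,500; Farrukh: €77,500; Chioma: €155,000; Gwendolyn: €155,000

The entire €775,000 passes to the siblings and their issue.
That amount (€775,000) is divided into 5 shares of €155,000: Marisol, Chioma, and Gwendolyn each take €155,000; Kalinda's €155,000 share passes to Kalinda's issue; Odalys's €155,000 share passes to Odalys's issue.
Kalinda's share (€155,000) is divided into 2 shares of €77,500: Kofi and Fionn each take €77,500.
Odalys's share (€155,000) is divided into 2 shares of €77,500: Ingrid and Farrukh each take €77,500.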